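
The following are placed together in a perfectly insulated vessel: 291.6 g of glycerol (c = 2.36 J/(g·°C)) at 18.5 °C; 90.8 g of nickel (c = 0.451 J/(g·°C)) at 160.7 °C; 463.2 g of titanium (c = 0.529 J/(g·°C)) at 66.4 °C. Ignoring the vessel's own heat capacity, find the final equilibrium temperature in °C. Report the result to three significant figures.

T_f = 36.5 °C

Σ mᵢcᵢ(T − Tᵢ) = 0  ⇒  T = Σ mᵢcᵢTᵢ / Σ mᵢcᵢ
Σ mᵢcᵢ = 291.6×2.36 + 90.8×0.451 + 463.2×0.529 = 974.1596
Σ mᵢcᵢTᵢ = 688.176×18.5 + 40.9508×160.7 + 245.0328×66.4 = 35582
T = 35582 / 974.1596 = 36.53 °C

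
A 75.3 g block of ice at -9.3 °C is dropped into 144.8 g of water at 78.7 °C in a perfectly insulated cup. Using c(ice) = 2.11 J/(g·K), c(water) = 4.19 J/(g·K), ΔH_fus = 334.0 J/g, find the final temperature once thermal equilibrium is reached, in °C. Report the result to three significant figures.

T_f = 22.9 °C

Heat to bring ice to 0 °C and melt it: q₁ = 75.3×2.11×9.3 + 75.3×334.0 = 26628 J
Heat the water can supply cooling to 0 °C: 144.8×4.19×78.7 = 47748.2 J > q₁, so all ice melts.
Energy balance: 144.8×4.19×(78.7 − T) = 26628 + 75.3×4.19×(T − 0)
606.712(78.7 − T) = 26628 + 315.507 T
47748.2 − 26628 = 922.219 T
T = 21120.2 / 922.219 = 22.90 °C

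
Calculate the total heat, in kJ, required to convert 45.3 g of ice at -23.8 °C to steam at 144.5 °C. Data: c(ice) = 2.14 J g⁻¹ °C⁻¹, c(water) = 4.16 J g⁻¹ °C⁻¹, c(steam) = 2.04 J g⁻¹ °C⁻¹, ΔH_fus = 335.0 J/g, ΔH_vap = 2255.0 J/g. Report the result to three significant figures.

q = 143 kJ

q1 (heat ice -23.8→0.0 °C): 45.3 × 2.14 × 23.8 = 2307 J
q2 (melt at 0 °C): 45.3 × 335.0 = 15176 J
q3 (heat water 0.0→100.0 °C): 45.3 × 4.16 × 100.0 = 18845 J
q4 (vaporize at 100 °C): 45.3 × 2255.0 = 102152 J
q5 (heat steam 100.0→144.5 °C): 45.3 × 2.04 × 44.5 = 4112 J
Total: 2307 + 15176 + 18845 + 102152 + 4112 = 142592 J = 143 kJ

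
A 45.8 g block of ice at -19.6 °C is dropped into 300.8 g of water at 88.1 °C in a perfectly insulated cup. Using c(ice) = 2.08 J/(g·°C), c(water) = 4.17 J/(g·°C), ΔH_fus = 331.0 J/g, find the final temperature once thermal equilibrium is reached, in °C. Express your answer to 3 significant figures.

Heat to bring ice to 0 °C and melt it: q₁ = 45.8×2.08×19.6 + 45.8×331.0 = 17027 J
Heat the water can supply cooling to 0 °C: 300.8×4.17×88.1 = 110507 J > q₁, so all ice melts.
Energy balance: 300.8×4.17×(88.1 − T) = 17027 + 45.8×4.17×(T − 0)
1254.336(88.1 − T) = 17027 + 190.986 T
110507 − 17027 = 1445.322 T
T = 93480 / 1445.322 = 64.68 °C

T_f = 64.7 °C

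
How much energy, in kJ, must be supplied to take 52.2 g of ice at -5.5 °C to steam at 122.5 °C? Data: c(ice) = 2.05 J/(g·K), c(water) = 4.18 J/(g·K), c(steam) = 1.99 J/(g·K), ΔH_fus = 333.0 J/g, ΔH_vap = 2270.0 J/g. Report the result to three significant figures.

q = 161 kJ

q1 (heat ice -5.5→0.0 °C): 52.2 × 2.05 × 5.5 = 589 J
q2 (melt at 0 °C): 52.2 × 333.0 = 17383 J
q3 (heat water 0.0→100.0 °C): 52.2 × 4.18 × 100.0 = 21820 J
q4 (vaporize at 100 °C): 52.2 × 2270.0 = 118494 J
q5 (heat steam 100.0→122.5 °C): 52.2 × 1.99 × 22.5 = 2337 J
Total: 589 + 17383 + 21820 + 118494 + 2337 = 160623 J = 161 kJ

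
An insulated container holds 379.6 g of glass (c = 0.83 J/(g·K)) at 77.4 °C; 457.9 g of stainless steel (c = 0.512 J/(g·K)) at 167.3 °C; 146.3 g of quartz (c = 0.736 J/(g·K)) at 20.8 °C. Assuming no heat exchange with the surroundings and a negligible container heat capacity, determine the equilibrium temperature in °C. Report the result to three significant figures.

Σ mᵢcᵢ(T − Tᵢ) = 0  ⇒  T = Σ mᵢcᵢTᵢ / Σ mᵢcᵢ
Σ mᵢcᵢ = 379.6×0.83 + 457.9×0.512 + 146.3×0.736 = 657.1896
Σ mᵢcᵢTᵢ = 315.068×77.4 + 234.4448×167.3 + 107.6768×20.8 = 65849
T = 65849 / 657.1896 = 100.2 °C

T_f = 100 °C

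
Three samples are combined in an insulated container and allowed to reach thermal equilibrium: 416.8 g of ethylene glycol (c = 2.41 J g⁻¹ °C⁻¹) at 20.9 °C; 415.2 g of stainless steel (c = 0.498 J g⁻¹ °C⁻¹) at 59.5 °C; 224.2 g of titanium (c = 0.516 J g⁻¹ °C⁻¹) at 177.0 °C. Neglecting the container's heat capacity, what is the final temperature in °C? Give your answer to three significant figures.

T_f = 40.5 °C

Σ mᵢcᵢ(T − Tᵢ) = 0  ⇒  T = Σ mᵢcᵢTᵢ / Σ mᵢcᵢ
Σ mᵢcᵢ = 416.8×2.41 + 415.2×0.498 + 224.2×0.516 = 1326.9448
Σ mᵢcᵢTᵢ = 1004.488×20.9 + 206.7696×59.5 + 115.6872×177.0 = 53773
T = 53773 / 1326.9448 = 40.52 °C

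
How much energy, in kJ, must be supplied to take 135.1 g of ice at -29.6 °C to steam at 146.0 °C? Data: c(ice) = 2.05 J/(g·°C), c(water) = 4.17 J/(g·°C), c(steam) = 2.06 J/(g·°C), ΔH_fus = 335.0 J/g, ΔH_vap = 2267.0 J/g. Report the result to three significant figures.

q1 (heat ice -29.6→0.0 °C): 135.1 × 2.05 × 29.6 = 8198 J
q2 (melt at 0 °C): 135.1 × 335.0 = 45259 J
q3 (heat water 0.0→100.0 °C): 135.1 × 4.17 × 100.0 = 56337 J
q4 (vaporize at 100 °C): 135.1 × 2267.0 = 306272 J
q5 (heat steam 100.0→146.0 °C): 135.1 × 2.06 × 46.0 = 12802 J
Total: 8198 + 45259 + 56337 + 306272 + 12802 = 428868 J = 429 kJ

q = 429 kJ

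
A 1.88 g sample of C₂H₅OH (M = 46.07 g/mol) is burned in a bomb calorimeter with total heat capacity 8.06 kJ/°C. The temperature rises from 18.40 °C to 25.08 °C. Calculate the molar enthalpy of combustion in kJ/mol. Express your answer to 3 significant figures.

ΔH = -1320 kJ/mol

ΔT = 25.08 − 18.40 = 6.68 °C
q_cal = C_cal × ΔT = 8.06 × 6.68 = 53.8408 kJ
n = 1.88 / 46.07 = 0.04081 mol
q_rxn = −q_cal = -53.8408 kJ
ΔH = -53.8408 / 0.04081 = -1319 kJ/mol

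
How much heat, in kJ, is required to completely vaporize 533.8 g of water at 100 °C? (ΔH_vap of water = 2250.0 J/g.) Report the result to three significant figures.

q = m × ΔH_vap = 533.8 × 2250.0 = 1201000 J = 1200 kJ

q = 1200 kJ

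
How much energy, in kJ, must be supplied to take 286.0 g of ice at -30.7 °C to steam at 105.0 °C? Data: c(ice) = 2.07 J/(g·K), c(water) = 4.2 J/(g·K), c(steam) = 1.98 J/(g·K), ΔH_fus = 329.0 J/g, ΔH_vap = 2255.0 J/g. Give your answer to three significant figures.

q = 880 kJ

q1 (heat ice -30.7→0.0 °C): 286.0 × 2.07 × 30.7 = 18175 J
q2 (melt at 0 °C): 286.0 × 329.0 = 94094 J
q3 (heat water 0.0→100.0 °C): 286.0 × 4.2 × 100.0 = 120120 J
q4 (vaporize at 100 °C): 286.0 × 2255.0 = 644930 J
q5 (heat steam 100.0→105.0 °C): 286.0 × 1.98 × 5.0 = 2831 J
Total: 18175 + 94094 + 120120 + 644930 + 2831 = 880150 J = 880 kJ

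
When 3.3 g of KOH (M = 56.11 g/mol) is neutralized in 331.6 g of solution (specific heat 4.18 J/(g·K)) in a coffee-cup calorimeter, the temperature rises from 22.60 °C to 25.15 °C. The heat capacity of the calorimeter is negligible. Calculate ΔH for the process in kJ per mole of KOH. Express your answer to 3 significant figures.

ΔH = -60.1 kJ/mol

|ΔT| = |25.15 − 22.60| = 2.55 °C
|q_surr| = (331.6 × 4.18) × 2.55 = 1386.088 × 2.55 = 3535 J
n(KOH) = 3.3 / 56.11 = 0.05881 mol
Temperature rose, so q_rxn = −|q_surr| = -3.535 kJ
ΔH = q_rxn / n = -60.11 kJ/mol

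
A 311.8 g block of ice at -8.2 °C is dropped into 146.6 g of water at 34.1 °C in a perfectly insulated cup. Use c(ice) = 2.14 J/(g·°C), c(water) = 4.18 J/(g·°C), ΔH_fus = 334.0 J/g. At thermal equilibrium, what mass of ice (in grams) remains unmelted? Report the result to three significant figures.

m_ice remaining = 266 g

Heat to warm all ice to 0 °C: 311.8×2.14×8.2 = 5471.5 J
Heat released by water cooling to 0 °C: 146.6×4.18×34.1 = 20896 J
20896 J < 5471.5 + 311.8×334.0 = 109612.7 J, so not all ice melts; final T = 0 °C.
Heat left for melting: 20896 − 5471.5 = 15424.5 J
Mass melted = 15424.5 / 334.0 = 46.18 g
Ice remaining = 311.8 − 46.18 = 265.62 g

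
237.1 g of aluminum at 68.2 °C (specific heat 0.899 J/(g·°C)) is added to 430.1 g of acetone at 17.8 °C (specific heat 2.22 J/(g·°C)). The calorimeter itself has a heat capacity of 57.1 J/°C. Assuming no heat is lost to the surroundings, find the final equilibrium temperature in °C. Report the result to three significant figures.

T_f = 26.6 °C

Heat lost by aluminum = heat gained by acetone + calorimeter.
(237.1)(0.899)(68.2 − T) = [(430.1)(2.22) + 57.1](T − 17.8)
213.1529 (68.2 − T) = 1011.922 (T − 17.8)
14537 − 213.1529 T = 1011.922 T − 18012
32549 = 1225.0749 T
T = 26.57 °C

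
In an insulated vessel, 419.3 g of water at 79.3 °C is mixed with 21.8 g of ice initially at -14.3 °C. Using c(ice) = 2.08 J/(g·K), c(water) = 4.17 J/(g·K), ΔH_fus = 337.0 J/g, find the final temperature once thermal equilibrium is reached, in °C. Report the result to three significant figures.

T_f = 71.0 °C

Heat to bring ice to 0 °C and melt it: q₁ = 21.8×2.08×14.3 + 21.8×337.0 = 7995.0 J
Heat the water can supply cooling to 0 °C: 419.3×4.17×79.3 = 138655 J > q₁, so all ice melts.
Energy balance: 419.3×4.17×(79.3 − T) = 7995.0 + 21.8×4.17×(T − 0)
1748.481(79.3 − T) = 7995.0 + 90.906 T
138655 − 7995.0 = 1839.387 T
T = 130660.0 / 1839.387 = 71.03 °C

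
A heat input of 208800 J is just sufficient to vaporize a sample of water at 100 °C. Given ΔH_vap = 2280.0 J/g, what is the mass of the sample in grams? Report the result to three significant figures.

m = 91.6 g

m = q / ΔH_vap = 208800 J / 2280.0 J/g = 91.6 g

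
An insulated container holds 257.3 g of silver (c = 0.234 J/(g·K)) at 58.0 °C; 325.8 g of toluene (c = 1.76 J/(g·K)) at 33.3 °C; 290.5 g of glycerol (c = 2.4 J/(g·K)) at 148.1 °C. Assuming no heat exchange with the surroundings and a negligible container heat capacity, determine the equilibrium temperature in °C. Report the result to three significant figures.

Σ mᵢcᵢ(T − Tᵢ) = 0  ⇒  T = Σ mᵢcᵢTᵢ / Σ mᵢcᵢ
Σ mᵢcᵢ = 257.3×0.234 + 325.8×1.76 + 290.5×2.4 = 1330.8162
Σ mᵢcᵢTᵢ = 60.2082×58.0 + 573.408×33.3 + 697.2×148.1 = 125840
T = 125840 / 1330.8162 = 94.56 °C

T_f = 94.6 °C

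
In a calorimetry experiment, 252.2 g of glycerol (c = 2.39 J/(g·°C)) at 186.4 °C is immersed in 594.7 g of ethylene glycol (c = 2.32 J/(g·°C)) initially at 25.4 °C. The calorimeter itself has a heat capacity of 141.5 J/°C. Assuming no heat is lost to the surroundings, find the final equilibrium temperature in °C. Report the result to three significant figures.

Heat lost by glycerol = heat gained by ethylene glycol + calorimeter.
(252.2)(2.39)(186.4 − T) = [(594.7)(2.32) + 141.5](T − 25.4)
602.758 (186.4 − T) = 1521.204 (T − 25.4)
112350 − 602.758 T = 1521.204 T − 38639
150989 = 2123.962 T
T = 71.09 °C

T_f = 71.1 °C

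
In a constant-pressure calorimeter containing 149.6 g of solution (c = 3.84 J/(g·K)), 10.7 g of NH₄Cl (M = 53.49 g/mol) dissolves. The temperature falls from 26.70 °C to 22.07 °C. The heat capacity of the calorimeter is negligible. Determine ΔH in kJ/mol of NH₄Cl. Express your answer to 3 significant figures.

ΔH = 13.3 kJ/mol

|ΔT| = |22.07 − 26.70| = 4.63 °C
|q_surr| = (149.6 × 3.84) × 4.63 = 574.464 × 4.63 = 2660 J
n(NH₄Cl) = 10.7 / 53.49 = 0.2000 mol
Temperature fell, so q_rxn = +|q_surr| = 2.660 kJ
ΔH = q_rxn / n = 13.30 kJ/mol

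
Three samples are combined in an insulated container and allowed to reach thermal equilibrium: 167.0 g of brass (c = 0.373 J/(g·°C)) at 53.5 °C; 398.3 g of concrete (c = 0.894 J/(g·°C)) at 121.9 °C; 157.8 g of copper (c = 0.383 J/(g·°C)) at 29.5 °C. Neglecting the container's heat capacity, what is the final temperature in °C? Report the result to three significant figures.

Σ mᵢcᵢ(T − Tᵢ) = 0  ⇒  T = Σ mᵢcᵢTᵢ / Σ mᵢcᵢ
Σ mᵢcᵢ = 167.0×0.373 + 398.3×0.894 + 157.8×0.383 = 478.8086
Σ mᵢcᵢTᵢ = 62.291×53.5 + 356.0802×121.9 + 60.4374×29.5 = 48522
T = 48522 / 478.8086 = 101.3 °C

T_f = 101 °C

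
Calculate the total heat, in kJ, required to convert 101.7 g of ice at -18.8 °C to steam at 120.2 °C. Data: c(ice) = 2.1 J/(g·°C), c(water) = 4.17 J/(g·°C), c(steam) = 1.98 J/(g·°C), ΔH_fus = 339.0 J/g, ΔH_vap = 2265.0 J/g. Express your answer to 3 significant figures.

q1 (heat ice -18.8→0.0 °C): 101.7 × 2.1 × 18.8 = 4015 J
q2 (melt at 0 °C): 101.7 × 339.0 = 34476 J
q3 (heat water 0.0→100.0 °C): 101.7 × 4.17 × 100.0 = 42409 J
q4 (vaporize at 100 °C): 101.7 × 2265.0 = 230351 J
q5 (heat steam 100.0→120.2 °C): 101.7 × 1.98 × 20.2 = 4068 J
Total: 4015 + 34476 + 42409 + 230351 + 4068 = 315319 J = 315 kJ

q = 315 kJ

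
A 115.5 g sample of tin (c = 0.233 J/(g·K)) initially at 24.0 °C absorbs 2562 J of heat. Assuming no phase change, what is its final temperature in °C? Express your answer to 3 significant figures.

T_f = 119 °C

ΔT = q / (m c) = 2562 / (115.5 × 0.233) = 95.20 °C
T_f = 24.0 + 95.20 = 119.20 °C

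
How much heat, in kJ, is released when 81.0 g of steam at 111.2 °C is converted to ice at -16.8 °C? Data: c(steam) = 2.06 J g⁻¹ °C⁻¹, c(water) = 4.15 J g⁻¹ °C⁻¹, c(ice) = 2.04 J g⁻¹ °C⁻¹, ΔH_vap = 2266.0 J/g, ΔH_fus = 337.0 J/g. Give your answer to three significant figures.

q = 249 kJ

q1 (cool steam 111.2→100 °C): 81.0 × 2.06 × 11.2 = 1869 J
q2 (condense at 100 °C): 81.0 × 2266.0 = 183546 J
q3 (cool water 100→0 °C): 81.0 × 4.15 × 100.0 = 33615 J
q4 (freeze at 0 °C): 81.0 × 337.0 = 27297 J
q5 (cool ice 0→-16.8 °C): 81.0 × 2.04 × 16.8 = 2776 J
Total: 1869 + 183546 + 33615 + 27297 + 2776 = 249103 J = 249 kJ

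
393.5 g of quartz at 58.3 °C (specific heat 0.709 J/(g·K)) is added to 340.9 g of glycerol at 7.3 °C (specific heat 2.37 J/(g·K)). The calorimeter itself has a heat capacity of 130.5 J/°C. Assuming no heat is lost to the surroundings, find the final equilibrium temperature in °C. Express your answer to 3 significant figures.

T_f = 19.0 °C

Heat lost by quartz = heat gained by glycerol + calorimeter.
(393.5)(0.709)(58.3 − T) = [(340.9)(2.37) + 130.5](T − 7.3)
278.9915 (58.3 − T) = 938.433 (T − 7.3)
16265 − 278.9915 T = 938.433 T − 6850.6
23115.6 = 1217.4245 T
T = 18.99 °C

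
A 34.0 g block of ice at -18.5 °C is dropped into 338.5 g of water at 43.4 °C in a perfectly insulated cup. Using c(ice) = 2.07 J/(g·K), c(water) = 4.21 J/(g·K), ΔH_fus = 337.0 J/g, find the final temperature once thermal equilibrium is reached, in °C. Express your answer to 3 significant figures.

Heat to bring ice to 0 °C and melt it: q₁ = 34.0×2.07×18.5 + 34.0×337.0 = 12760 J
Heat the water can supply cooling to 0 °C: 338.5×4.21×43.4 = 61848.7 J > q₁, so all ice melts.
Energy balance: 338.5×4.21×(43.4 − T) = 12760 + 34.0×4.21×(T − 0)
1425.085(43.4 − T) = 12760 + 143.14 T
61848.7 − 12760 = 1568.225 T
T = 49088.7 / 1568.225 = 31.30 °C

T_f = 31.3 °C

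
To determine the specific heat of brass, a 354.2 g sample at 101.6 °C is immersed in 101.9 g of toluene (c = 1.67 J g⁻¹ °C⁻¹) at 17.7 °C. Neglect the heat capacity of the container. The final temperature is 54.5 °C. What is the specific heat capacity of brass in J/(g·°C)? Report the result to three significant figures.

c = 0.375 J/(g·°C)

q_gained = (101.9 × 1.67) × (54.5 − 17.7) = 6262 J
q_lost = 354.2 × c × (101.6 − 54.5) = 16682.82 c
Set equal: c = 6262 / 16682.82 = 0.375 J/(g·°C)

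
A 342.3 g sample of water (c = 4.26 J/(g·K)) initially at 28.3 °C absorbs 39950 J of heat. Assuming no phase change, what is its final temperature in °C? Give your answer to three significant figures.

ΔT = q / (m c) = 39950 / (342.3 × 4.26) = 27.40 °C
T_f = 28.3 + 27.40 = 55.70 °C

T_f = 55.7 °C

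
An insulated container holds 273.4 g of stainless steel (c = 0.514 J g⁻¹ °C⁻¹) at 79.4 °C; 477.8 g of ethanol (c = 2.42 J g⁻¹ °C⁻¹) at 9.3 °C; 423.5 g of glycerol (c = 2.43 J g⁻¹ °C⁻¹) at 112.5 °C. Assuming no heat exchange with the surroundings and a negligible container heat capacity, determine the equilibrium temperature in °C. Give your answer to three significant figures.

T_f = 59.2 °C

Σ mᵢcᵢ(T − Tᵢ) = 0  ⇒  T = Σ mᵢcᵢTᵢ / Σ mᵢcᵢ
Σ mᵢcᵢ = 273.4×0.514 + 477.8×2.42 + 423.5×2.43 = 2325.9086
Σ mᵢcᵢTᵢ = 140.5276×79.4 + 1156.276×9.3 + 1029.105×112.5 = 137690
T = 137690 / 2325.9086 = 59.20 °C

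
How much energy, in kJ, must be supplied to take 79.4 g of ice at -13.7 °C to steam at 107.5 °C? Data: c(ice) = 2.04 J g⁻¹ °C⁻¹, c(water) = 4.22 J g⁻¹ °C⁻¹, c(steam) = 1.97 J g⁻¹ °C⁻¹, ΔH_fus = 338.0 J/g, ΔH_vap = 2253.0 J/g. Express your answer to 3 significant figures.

q1 (heat ice -13.7→0.0 °C): 79.4 × 2.04 × 13.7 = 2219 J
q2 (melt at 0 °C): 79.4 × 338.0 = 26837 J
q3 (heat water 0.0→100.0 °C): 79.4 × 4.22 × 100.0 = 33507 J
q4 (vaporize at 100 °C): 79.4 × 2253.0 = 178888 J
q5 (heat steam 100.0→107.5 °C): 79.4 × 1.97 × 7.5 = 1173 J
Total: 2219 + 26837 + 33507 + 178888 + 1173 = 242624 J = 243 kJ

q = 243 kJ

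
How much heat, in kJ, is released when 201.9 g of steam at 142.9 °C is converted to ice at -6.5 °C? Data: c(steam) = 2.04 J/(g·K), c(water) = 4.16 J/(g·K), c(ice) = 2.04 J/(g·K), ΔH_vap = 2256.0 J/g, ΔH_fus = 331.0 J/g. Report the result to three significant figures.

q1 (cool steam 142.9→100 °C): 201.9 × 2.04 × 42.9 = 17669 J
q2 (condense at 100 °C): 201.9 × 2256.0 = 455486 J
q3 (cool water 100→0 °C): 201.9 × 4.16 × 100.0 = 83990 J
q4 (freeze at 0 °C): 201.9 × 331.0 = 66829 J
q5 (cool ice 0→-6.5 °C): 201.9 × 2.04 × 6.5 = 2677 J
Total: 17669 + 455486 + 83990 + 66829 + 2677 = 626651 J = 627 kJ

q = 627 kJ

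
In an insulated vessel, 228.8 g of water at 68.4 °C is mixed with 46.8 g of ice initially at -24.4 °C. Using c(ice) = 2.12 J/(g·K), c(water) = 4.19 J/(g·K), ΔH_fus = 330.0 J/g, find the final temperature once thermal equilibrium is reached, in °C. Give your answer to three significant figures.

Heat to bring ice to 0 °C and melt it: q₁ = 46.8×2.12×24.4 + 46.8×330.0 = 17865 J
Heat the water can supply cooling to 0 °C: 228.8×4.19×68.4 = 65573.2 J > q₁, so all ice melts.
Energy balance: 228.8×4.19×(68.4 − T) = 17865 + 46.8×4.19×(T − 0)
958.672(68.4 − T) = 17865 + 196.092 T
65573.2 − 17865 = 1154.764 T
T = 47708.2 / 1154.764 = 41.31 °C

T_f = 41.3 °C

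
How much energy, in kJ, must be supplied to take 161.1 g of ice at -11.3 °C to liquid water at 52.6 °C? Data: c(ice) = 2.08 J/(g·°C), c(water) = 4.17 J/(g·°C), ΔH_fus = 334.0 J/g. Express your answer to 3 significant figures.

q = 92.9 kJ

q1 (heat ice -11.3→0.0 °C): 161.1 × 2.08 × 11.3 = 3786 J
q2 (melt at 0 °C): 161.1 × 334.0 = 53807 J
q3 (heat water 0.0→52.6 °C): 161.1 × 4.17 × 52.6 = 35336 J
Total: 3786 + 53807 + 35336 = 92929 J = 92.9 kJ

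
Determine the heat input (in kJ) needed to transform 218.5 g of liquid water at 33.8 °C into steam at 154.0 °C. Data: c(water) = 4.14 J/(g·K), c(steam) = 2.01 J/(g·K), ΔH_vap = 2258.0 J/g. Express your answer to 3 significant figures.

q1 (heat water 33.8→100.0 °C): 218.5 × 4.14 × 66.2 = 59884 J
q2 (vaporize at 100 °C): 218.5 × 2258.0 = 493373 J
q3 (heat steam 100.0→154.0 °C): 218.5 × 2.01 × 54.0 = 23716 J
Total: 59884 + 493373 + 23716 = 576973 J = 577 kJ

q = 577 kJ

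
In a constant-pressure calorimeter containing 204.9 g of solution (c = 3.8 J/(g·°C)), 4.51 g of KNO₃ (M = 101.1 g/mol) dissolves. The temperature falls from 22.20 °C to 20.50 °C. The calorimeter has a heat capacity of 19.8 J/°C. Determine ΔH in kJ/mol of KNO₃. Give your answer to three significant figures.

ΔH = 30.4 kJ/mol

|ΔT| = |20.50 − 22.20| = 1.70 °C
|q_surr| = (204.9 × 3.8 + 19.8) × 1.70 = 798.42 × 1.70 = 1357 J
n(KNO₃) = 4.51 / 101.1 = 0.04461 mol
Temperature fell, so q_rxn = +|q_surr| = 1.357 kJ
ΔH = q_rxn / n = 30.42 kJ/mol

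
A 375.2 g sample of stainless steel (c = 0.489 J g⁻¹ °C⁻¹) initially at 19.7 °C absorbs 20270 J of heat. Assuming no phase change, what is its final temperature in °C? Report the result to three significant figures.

ΔT = q / (m c) = 20270 / (375.2 × 0.489) = 110.5 °C
T_f = 19.7 + 110.5 = 130.2 °C

T_f = 130 °C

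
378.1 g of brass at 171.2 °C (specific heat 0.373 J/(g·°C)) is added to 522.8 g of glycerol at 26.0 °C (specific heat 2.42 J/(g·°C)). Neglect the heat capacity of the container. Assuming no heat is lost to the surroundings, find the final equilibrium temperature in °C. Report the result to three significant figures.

Heat lost by brass = heat gained by glycerol.
(378.1)(0.373)(171.2 − T) = (522.8)(2.42)(T − 26.0)
141.0313 (171.2 − T) = 1265.176 (T − 26.0)
24145 − 141.0313 T = 1265.176 T − 32895
57040 = 1406.2073 T
T = 40.56 °C

T_f = 40.6 °C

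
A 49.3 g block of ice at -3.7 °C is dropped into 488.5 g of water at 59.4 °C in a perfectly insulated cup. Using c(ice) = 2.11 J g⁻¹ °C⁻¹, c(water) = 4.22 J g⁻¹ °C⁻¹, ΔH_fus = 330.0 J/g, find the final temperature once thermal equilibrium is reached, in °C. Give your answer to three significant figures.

Heat to bring ice to 0 °C and melt it: q₁ = 49.3×2.11×3.7 + 49.3×330.0 = 16654 J
Heat the water can supply cooling to 0 °C: 488.5×4.22×59.4 = 122451 J > q₁, so all ice melts.
Energy balance: 488.5×4.22×(59.4 − T) = 16654 + 49.3×4.22×(T − 0)
2061.47(59.4 − T) = 16654 + 208.046 T
122451 − 16654 = 2269.516 T
T = 105797 / 2269.516 = 46.62 °C

T_f = 46.6 °C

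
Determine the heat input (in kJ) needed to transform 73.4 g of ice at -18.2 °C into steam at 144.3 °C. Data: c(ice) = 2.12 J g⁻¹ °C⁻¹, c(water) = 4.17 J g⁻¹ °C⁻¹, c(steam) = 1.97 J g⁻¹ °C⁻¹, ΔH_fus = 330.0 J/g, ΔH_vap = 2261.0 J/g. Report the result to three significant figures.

q = 230 kJ

q1 (heat ice -18.2→0.0 °C): 73.4 × 2.12 × 18.2 = 2832 J
q2 (melt at 0 °C): 73.4 × 330.0 = 24222 J
q3 (heat water 0.0→100.0 °C): 73.4 × 4.17 × 100.0 = 30608 J
q4 (vaporize at 100 °C): 73.4 × 2261.0 = 165957 J
q5 (heat steam 100.0→144.3 °C): 73.4 × 1.97 × 44.3 = 6406 J
Total: 2832 + 24222 + 30608 + 165957 + 6406 = 230025 J = 230 kJ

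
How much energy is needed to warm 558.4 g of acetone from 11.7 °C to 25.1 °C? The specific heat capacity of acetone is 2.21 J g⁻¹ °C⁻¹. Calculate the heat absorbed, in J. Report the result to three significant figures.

q = 16500 J

q = m c ΔT = 558.4 × 2.21 × (25.1 − 11.7)
q = 558.4 × 2.21 × 13.4 = 16540 J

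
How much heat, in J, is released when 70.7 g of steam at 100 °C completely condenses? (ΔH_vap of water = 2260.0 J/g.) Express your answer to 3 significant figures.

q = m × ΔH_vap = 70.7 × 2260.0 = 159800 J

q = 160000 J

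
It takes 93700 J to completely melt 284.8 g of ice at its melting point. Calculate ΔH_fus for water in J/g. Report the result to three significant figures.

ΔH_fus = q / m = 93700 / 284.8 = 329 J/g

ΔH_fus = 329 J/g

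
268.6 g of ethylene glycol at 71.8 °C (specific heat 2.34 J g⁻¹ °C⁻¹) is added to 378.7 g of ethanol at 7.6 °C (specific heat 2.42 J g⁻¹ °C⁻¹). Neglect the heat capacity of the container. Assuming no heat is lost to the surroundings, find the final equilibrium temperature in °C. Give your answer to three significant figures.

Heat lost by ethylene glycol = heat gained by ethanol.
(268.6)(2.34)(71.8 − T) = (378.7)(2.42)(T − 7.6)
628.524 (71.8 − T) = 916.454 (T − 7.6)
45128 − 628.524 T = 916.454 T − 6965.1
52093.1 = 1544.978 T
T = 33.72 °C

T_f = 33.7 °C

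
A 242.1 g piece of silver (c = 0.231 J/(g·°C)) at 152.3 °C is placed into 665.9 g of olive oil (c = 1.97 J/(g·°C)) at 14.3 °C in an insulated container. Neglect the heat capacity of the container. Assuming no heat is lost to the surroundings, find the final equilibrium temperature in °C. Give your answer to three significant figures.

Heat lost by silver = heat gained by olive oil.
(242.1)(0.231)(152.3 − T) = (665.9)(1.97)(T − 14.3)
55.9251 (152.3 − T) = 1311.823 (T − 14.3)
8517.4 − 55.9251 T = 1311.823 T − 18759
27276.4 = 1367.7481 T
T = 19.94 °C

T_f = 19.9 °C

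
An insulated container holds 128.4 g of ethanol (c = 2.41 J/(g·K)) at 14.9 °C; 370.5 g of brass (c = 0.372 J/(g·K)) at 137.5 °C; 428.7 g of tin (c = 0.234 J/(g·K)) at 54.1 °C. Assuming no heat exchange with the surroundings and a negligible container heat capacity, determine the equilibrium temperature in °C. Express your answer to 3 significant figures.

Σ mᵢcᵢ(T − Tᵢ) = 0  ⇒  T = Σ mᵢcᵢTᵢ / Σ mᵢcᵢ
Σ mᵢcᵢ = 128.4×2.41 + 370.5×0.372 + 428.7×0.234 = 547.5858
Σ mᵢcᵢTᵢ = 309.444×14.9 + 137.826×137.5 + 100.3158×54.1 = 28989
T = 28989 / 547.5858 = 52.94 °C

T_f = 52.9 °C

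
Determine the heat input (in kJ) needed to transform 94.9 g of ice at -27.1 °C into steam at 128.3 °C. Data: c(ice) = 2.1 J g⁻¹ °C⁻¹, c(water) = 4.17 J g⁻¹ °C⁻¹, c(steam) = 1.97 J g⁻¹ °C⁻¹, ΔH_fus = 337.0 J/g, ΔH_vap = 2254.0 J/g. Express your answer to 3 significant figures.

q = 296 kJ

q1 (heat ice -27.1→0.0 °C): 94.9 × 2.1 × 27.1 = 5401 J
q2 (melt at 0 °C): 94.9 × 337.0 = 31981 J
q3 (heat water 0.0→100.0 °C): 94.9 × 4.17 × 100.0 = 39573 J
q4 (vaporize at 100 °C): 94.9 × 2254.0 = 213905 J
q5 (heat steam 100.0→128.3 °C): 94.9 × 1.97 × 28.3 = 5291 J
Total: 5401 + 31981 + 39573 + 213905 + 5291 = 296151 J = 296 kJ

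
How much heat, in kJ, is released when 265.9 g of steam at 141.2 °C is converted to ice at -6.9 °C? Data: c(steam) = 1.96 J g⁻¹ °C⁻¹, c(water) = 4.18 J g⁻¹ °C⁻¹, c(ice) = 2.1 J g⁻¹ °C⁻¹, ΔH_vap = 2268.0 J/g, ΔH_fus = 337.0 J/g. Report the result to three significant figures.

q = 829 kJ

q1 (cool steam 141.2→100 °C): 265.9 × 1.96 × 41.2 = 21472 J
q2 (condense at 100 °C): 265.9 × 2268.0 = 603061 J
q3 (cool water 100→0 °C): 265.9 × 4.18 × 100.0 = 111146 J
q4 (freeze at 0 °C): 265.9 × 337.0 = 89608 J
q5 (cool ice 0→-6.9 °C): 265.9 × 2.1 × 6.9 = 3853 J
Total: 21472 + 603061 + 111146 + 89608 + 3853 = 829140 J = 829 kJ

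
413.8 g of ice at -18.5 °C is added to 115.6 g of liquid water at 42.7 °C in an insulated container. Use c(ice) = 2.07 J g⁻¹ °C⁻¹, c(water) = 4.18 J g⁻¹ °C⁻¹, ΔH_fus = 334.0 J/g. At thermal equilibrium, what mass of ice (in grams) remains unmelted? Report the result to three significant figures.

Heat to warm all ice to 0 °C: 413.8×2.07×18.5 = 15846 J
Heat released by water cooling to 0 °C: 115.6×4.18×42.7 = 20633 J
20633 J < 15846 + 413.8×334.0 = 154055.2 J, so not all ice melts; final T = 0 °C.
Heat left for melting: 20633 − 15846 = 4787 J
Mass melted = 4787 / 334.0 = 14.33 g
Ice remaining = 413.8 − 14.33 = 399.47 g

m_ice remaining = 399 g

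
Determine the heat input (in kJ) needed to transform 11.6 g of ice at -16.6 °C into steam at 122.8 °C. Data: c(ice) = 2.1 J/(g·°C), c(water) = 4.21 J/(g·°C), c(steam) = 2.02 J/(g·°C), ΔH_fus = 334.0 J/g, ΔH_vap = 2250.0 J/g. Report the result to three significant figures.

q = 35.8 kJ

q1 (heat ice -16.6→0.0 °C): 11.6 × 2.1 × 16.6 = 404 J
q2 (melt at 0 °C): 11.6 × 334.0 = 3874 J
q3 (heat water 0.0→100.0 °C): 11.6 × 4.21 × 100.0 = 4884 J
q4 (vaporize at 100 °C): 11.6 × 2250.0 = 26100 J
q5 (heat steam 100.0→122.8 °C): 11.6 × 2.02 × 22.8 = 534 J
Total: 404 + 3874 + 4884 + 26100 + 534 = 35796 J = 35.8 kJ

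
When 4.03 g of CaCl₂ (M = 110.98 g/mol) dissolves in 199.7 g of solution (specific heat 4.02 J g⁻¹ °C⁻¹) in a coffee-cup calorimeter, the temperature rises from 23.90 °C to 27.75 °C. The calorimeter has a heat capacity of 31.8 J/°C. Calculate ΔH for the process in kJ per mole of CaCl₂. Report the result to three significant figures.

|ΔT| = |27.75 − 23.90| = 3.85 °C
|q_surr| = (199.7 × 4.02 + 31.8) × 3.85 = 834.594 × 3.85 = 3213 J
n(CaCl₂) = 4.03 / 110.98 = 0.03631 mol
Temperature rose, so q_rxn = −|q_surr| = -3.213 kJ
ΔH = q_rxn / n = -88.49 kJ/mol

ΔH = -88.5 kJ/mol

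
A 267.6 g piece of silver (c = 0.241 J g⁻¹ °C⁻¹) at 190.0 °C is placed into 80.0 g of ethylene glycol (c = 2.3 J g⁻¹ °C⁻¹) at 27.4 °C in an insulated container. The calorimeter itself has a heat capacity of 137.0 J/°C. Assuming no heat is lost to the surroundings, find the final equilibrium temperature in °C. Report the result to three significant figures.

T_f = 54.6 °C

Heat lost by silver = heat gained by ethylene glycol + calorimeter.
(267.6)(0.241)(190.0 − T) = [(80.0)(2.3) + 137.0](T − 27.4)
64.4916 (190.0 − T) = 321 (T − 27.4)
12253 − 64.4916 T = 321 T − 8795.4
21048.4 = 385.4916 T
T = 54.60 °C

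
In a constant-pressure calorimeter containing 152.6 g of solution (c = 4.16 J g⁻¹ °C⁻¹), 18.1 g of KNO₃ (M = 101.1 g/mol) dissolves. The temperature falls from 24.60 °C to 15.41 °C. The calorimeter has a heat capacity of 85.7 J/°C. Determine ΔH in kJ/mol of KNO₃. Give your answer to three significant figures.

|ΔT| = |15.41 − 24.60| = 9.19 °C
|q_surr| = (152.6 × 4.16 + 85.7) × 9.19 = 720.516 × 9.19 = 6622 J
n(KNO₃) = 18.1 / 101.1 = 0.1790 mol
Temperature fell, so q_rxn = +|q_surr| = 6.622 kJ
ΔH = q_rxn / n = 36.99 kJ/mol

ΔH = 37.0 kJ/mol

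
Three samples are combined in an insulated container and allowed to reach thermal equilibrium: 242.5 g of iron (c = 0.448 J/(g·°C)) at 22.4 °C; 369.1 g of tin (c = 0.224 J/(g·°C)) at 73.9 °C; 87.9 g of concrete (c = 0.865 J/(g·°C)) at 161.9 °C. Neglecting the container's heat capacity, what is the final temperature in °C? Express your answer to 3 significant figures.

T_f = 78.0 °C

Σ mᵢcᵢ(T − Tᵢ) = 0  ⇒  T = Σ mᵢcᵢTᵢ / Σ mᵢcᵢ
Σ mᵢcᵢ = 242.5×0.448 + 369.1×0.224 + 87.9×0.865 = 267.3519
Σ mᵢcᵢTᵢ = 108.64×22.4 + 82.6784×73.9 + 76.0335×161.9 = 20853
T = 20853 / 267.3519 = 78.00 °C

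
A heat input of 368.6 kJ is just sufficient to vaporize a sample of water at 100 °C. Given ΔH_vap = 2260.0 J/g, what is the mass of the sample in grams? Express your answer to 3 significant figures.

m = 163 g

m = q / ΔH_vap = 368600 J / 2260.0 J/g = 163 g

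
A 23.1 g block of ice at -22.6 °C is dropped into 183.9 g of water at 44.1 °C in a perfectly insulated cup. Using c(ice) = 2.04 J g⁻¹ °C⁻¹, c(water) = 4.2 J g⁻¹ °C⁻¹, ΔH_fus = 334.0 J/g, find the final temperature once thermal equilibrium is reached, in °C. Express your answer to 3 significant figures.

T_f = 29.1 °C

Heat to bring ice to 0 °C and melt it: q₁ = 23.1×2.04×22.6 + 23.1×334.0 = 8780.4 J
Heat the water can supply cooling to 0 °C: 183.9×4.2×44.1 = 34062.0 J > q₁, so all ice melts.
Energy balance: 183.9×4.2×(44.1 − T) = 8780.4 + 23.1×4.2×(T − 0)
772.38(44.1 − T) = 8780.4 + 97.02 T
34062.0 − 8780.4 = 869.40 T
T = 25281.6 / 869.40 = 29.08 °C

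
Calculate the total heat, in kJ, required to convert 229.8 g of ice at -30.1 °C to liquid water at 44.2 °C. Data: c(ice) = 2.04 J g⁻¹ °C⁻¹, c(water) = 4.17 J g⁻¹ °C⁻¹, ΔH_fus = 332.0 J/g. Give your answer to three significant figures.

q = 133 kJ

q1 (heat ice -30.1→0.0 °C): 229.8 × 2.04 × 30.1 = 14111 J
q2 (melt at 0 °C): 229.8 × 332.0 = 76294 J
q3 (heat water 0.0→44.2 °C): 229.8 × 4.17 × 44.2 = 42355 J
Total: 14111 + 76294 + 42355 = 132760 J = 133 kJ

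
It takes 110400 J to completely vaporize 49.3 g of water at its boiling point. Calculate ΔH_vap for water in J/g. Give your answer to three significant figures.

ΔH_vap = 2240 J/g

ΔH_vap = q / m = 110400 / 49.3 = 2240 J/g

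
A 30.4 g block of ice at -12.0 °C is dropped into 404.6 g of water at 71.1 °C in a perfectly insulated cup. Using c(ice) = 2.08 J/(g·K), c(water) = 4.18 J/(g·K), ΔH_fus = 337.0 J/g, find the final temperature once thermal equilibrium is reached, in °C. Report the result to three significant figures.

T_f = 60.1 °C

Heat to bring ice to 0 °C and melt it: q₁ = 30.4×2.08×12.0 + 30.4×337.0 = 11004 J
Heat the water can supply cooling to 0 °C: 404.6×4.18×71.1 = 120246 J > q₁, so all ice melts.
Energy balance: 404.6×4.18×(71.1 − T) = 11004 + 30.4×4.18×(T − 0)
1691.228(71.1 − T) = 11004 + 127.072 T
120246 − 11004 = 1818.300 T
T = 109242 / 1818.300 = 60.08 °C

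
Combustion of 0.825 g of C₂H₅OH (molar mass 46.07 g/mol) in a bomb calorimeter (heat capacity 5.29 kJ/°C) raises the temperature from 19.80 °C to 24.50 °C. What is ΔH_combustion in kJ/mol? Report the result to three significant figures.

ΔT = 24.50 − 19.80 = 4.70 °C
q_cal = C_cal × ΔT = 5.29 × 4.70 = 24.863 kJ
n = 0.825 / 46.07 = 0.01791 mol
q_rxn = −q_cal = -24.863 kJ
ΔH = -24.863 / 0.01791 = -1388 kJ/mol

ΔH = -1390 kJ/mol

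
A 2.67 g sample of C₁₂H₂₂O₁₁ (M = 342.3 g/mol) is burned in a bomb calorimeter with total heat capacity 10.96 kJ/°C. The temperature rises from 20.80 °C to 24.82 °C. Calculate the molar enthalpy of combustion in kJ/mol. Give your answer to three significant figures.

ΔH = -5650 kJ/mol

ΔT = 24.82 − 20.80 = 4.02 °C
q_cal = C_cal × ΔT = 10.96 × 4.02 = 44.0592 kJ
n = 2.67 / 342.3 = 0.007800 mol
q_rxn = −q_cal = -44.0592 kJ
ΔH = -44.0592 / 0.007800 = -5649 kJ/mol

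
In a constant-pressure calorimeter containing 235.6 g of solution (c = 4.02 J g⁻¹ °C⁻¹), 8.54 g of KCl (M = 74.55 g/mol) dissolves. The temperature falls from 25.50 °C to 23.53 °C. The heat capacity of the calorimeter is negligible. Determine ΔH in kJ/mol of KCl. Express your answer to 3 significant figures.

|ΔT| = |23.53 − 25.50| = 1.97 °C
|q_surr| = (235.6 × 4.02) × 1.97 = 947.112 × 1.97 = 1866 J
n(KCl) = 8.54 / 74.55 = 0.1146 mol
Temperature fell, so q_rxn = +|q_surr| = 1.866 kJ
ΔH = q_rxn / n = 16.28 kJ/mol

ΔH = 16.3 kJ/mol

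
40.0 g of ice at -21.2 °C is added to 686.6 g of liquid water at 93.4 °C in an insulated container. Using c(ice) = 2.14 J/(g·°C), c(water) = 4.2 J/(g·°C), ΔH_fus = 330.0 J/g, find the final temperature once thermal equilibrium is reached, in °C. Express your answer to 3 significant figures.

T_f = 83.3 °C

Heat to bring ice to 0 °C and melt it: q₁ = 40.0×2.14×21.2 + 40.0×330.0 = 15015 J
Heat the water can supply cooling to 0 °C: 686.6×4.2×93.4 = 269339 J > q₁, so all ice melts.
Energy balance: 686.6×4.2×(93.4 − T) = 15015 + 40.0×4.2×(T − 0)
2883.72(93.4 − T) = 15015 + 168 T
269339 − 15015 = 3051.72 T
T = 254324 / 3051.72 = 83.34 °C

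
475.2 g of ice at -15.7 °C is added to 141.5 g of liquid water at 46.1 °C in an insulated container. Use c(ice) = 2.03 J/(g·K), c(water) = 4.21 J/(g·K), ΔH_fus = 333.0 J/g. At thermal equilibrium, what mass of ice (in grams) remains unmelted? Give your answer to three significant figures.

Heat to warm all ice to 0 °C: 475.2×2.03×15.7 = 15145 J
Heat released by water cooling to 0 °C: 141.5×4.21×46.1 = 27462 J
27462 J < 15145 + 475.2×333.0 = 173386.6 J, so not all ice melts; final T = 0 °C.
Heat left for melting: 27462 − 15145 = 12317 J
Mass melted = 12317 / 333.0 = 36.99 g
Ice remaining = 475.2 − 36.99 = 438.21 g

m_ice remaining = 438 g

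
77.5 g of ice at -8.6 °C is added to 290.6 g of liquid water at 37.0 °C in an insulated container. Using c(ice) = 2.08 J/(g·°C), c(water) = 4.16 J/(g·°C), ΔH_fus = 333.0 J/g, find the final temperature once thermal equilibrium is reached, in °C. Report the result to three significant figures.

T_f = 11.5 °C

Heat to bring ice to 0 °C and melt it: q₁ = 77.5×2.08×8.6 + 77.5×333.0 = 27194 J
Heat the water can supply cooling to 0 °C: 290.6×4.16×37.0 = 44729.2 J > q₁, so all ice melts.
Energy balance: 290.6×4.16×(37.0 − T) = 27194 + 77.5×4.16×(T − 0)
1208.896(37.0 − T) = 27194 + 322.4 T
44729.2 − 27194 = 1531.296 T
T = 17535.2 / 1531.296 = 11.45 °C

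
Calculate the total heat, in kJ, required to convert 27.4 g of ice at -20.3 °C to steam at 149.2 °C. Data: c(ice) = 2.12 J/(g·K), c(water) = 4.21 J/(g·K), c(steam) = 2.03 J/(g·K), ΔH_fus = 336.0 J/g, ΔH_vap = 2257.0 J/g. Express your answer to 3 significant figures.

q1 (heat ice -20.3→0.0 °C): 27.4 × 2.12 × 20.3 = 1179 J
q2 (melt at 0 °C): 27.4 × 336.0 = 9206 J
q3 (heat water 0.0→100.0 °C): 27.4 × 4.21 × 100.0 = 11535 J
q4 (vaporize at 100 °C): 27.4 × 2257.0 = 61842 J
q5 (heat steam 100.0→149.2 °C): 27.4 × 2.03 × 49.2 = 2737 J
Total: 1179 + 9206 + 11535 + 61842 + 2737 = 86499 J = 86.5 kJ

q = 86.5 kJ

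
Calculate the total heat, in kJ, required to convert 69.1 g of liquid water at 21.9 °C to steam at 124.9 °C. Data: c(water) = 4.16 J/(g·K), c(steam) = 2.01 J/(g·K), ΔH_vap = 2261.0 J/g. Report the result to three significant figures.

q = 182 kJ

q1 (heat water 21.9→100.0 °C): 69.1 × 4.16 × 78.1 = 22450 J
q2 (vaporize at 100 °C): 69.1 × 2261.0 = 156235 J
q3 (heat steam 100.0→124.9 °C): 69.1 × 2.01 × 24.9 = 3458 J
Total: 22450 + 156235 + 3458 = 182143 J = 182 kJ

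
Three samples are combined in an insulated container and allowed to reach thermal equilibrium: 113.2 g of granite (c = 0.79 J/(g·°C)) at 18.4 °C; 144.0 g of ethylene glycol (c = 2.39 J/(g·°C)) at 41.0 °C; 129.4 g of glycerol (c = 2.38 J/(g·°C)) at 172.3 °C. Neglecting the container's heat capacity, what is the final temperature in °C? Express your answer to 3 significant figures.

Σ mᵢcᵢ(T − Tᵢ) = 0  ⇒  T = Σ mᵢcᵢTᵢ / Σ mᵢcᵢ
Σ mᵢcᵢ = 113.2×0.79 + 144.0×2.39 + 129.4×2.38 = 741.560
Σ mᵢcᵢTᵢ = 89.428×18.4 + 344.16×41.0 + 307.972×172.3 = 68820
T = 68820 / 741.560 = 92.80 °C

T_f = 92.8 °C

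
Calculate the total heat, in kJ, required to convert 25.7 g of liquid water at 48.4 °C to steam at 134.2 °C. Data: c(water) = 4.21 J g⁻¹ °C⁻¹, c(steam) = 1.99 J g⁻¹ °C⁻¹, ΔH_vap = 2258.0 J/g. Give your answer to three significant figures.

q = 65.4 kJ

q1 (heat water 48.4→100.0 °C): 25.7 × 4.21 × 51.6 = 5583 J
q2 (vaporize at 100 °C): 25.7 × 2258.0 = 58031 J
q3 (heat steam 100.0→134.2 °C): 25.7 × 1.99 × 34.2 = 1749 J
Total: 5583 + 58031 + 1749 = 65363 J = 65.4 kJ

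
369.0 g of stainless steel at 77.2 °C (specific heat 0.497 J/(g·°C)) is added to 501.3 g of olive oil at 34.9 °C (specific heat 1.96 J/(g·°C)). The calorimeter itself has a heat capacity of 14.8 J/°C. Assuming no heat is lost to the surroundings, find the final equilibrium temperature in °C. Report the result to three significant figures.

T_f = 41.5 °C

Heat lost by stainless steel = heat gained by olive oil + calorimeter.
(369.0)(0.497)(77.2 − T) = [(501.3)(1.96) + 14.8](T − 34.9)
183.393 (77.2 − T) = 997.348 (T − 34.9)
14158 − 183.393 T = 997.348 T − 34807
48965 = 1180.741 T
T = 41.47 °C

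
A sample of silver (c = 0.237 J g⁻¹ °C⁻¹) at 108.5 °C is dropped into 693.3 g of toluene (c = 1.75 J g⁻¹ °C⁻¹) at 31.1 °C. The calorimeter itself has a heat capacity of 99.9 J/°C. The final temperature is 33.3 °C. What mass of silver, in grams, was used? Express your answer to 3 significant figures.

q_gained = (693.3 × 1.75 + 99.9) × (33.3 − 31.1) = 2889 J
q_lost = m × 0.237 × (108.5 − 33.3) = 17.8224 m
m = 2889 / 17.8224 = 162 g

m = 162 g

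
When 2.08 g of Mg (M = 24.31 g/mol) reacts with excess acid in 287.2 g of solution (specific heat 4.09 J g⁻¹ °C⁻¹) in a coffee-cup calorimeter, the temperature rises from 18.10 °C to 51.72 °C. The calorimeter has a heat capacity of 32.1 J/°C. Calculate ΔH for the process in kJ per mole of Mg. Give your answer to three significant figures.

ΔH = -474 kJ/mol

|ΔT| = |51.72 − 18.10| = 33.62 °C
|q_surr| = (287.2 × 4.09 + 32.1) × 33.62 = 1206.748 × 33.62 = 40570 J
n(Mg) = 2.08 / 24.31 = 0.08556 mol
Temperature rose, so q_rxn = −|q_surr| = -40.57 kJ
ΔH = q_rxn / n = -474.2 kJ/mol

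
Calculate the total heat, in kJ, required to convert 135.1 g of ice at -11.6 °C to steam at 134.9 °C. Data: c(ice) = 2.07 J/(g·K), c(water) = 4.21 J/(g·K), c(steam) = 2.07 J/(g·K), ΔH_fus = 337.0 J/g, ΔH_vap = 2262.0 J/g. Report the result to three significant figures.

q = 421 kJ

q1 (heat ice -11.6→0.0 °C): 135.1 × 2.07 × 11.6 = 3244 J
q2 (melt at 0 °C): 135.1 × 337.0 = 45529 J
q3 (heat water 0.0→100.0 °C): 135.1 × 4.21 × 100.0 = 56877 J
q4 (vaporize at 100 °C): 135.1 × 2262.0 = 305596 J
q5 (heat steam 100.0→134.9 °C): 135.1 × 2.07 × 34.9 = 9760 J
Total: 3244 + 45529 + 56877 + 305596 + 9760 = 421006 J = 421 kJ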